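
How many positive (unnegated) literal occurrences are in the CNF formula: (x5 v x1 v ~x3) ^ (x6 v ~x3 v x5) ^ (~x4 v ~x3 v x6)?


Scan each clause for unnegated literals.
Clause 1: 2 positive; Clause 2: 2 positive; Clause 3: 1 positive.
Total positive literal occurrences = 5.

5


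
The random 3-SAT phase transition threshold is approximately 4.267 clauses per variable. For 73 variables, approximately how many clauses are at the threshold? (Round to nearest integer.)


The 3-SAT phase transition occurs at approximately 4.267 clauses per variable.
m = 4.267 * 73 = 311.491.
Rounded to nearest integer: 311.

311


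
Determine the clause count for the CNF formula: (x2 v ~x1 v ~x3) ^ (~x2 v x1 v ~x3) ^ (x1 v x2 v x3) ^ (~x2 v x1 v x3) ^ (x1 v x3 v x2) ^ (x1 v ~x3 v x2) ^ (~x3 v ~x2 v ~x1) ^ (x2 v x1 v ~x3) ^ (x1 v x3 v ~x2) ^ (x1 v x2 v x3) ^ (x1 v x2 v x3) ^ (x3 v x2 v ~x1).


Each group enclosed in parentheses joined by ^ is one clause.
Counting the conjuncts: 12 clauses.

12


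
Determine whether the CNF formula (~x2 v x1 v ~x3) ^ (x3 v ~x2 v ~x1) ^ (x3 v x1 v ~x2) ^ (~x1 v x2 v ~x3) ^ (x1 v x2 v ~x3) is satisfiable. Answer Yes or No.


Check all 8 possible truth assignments.
Number of satisfying assignments found: 3.
The formula is satisfiable.

Yes


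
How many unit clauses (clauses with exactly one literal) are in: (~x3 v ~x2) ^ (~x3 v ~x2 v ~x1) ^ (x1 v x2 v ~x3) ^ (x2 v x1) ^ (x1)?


A unit clause contains exactly one literal.
Unit clauses found: (x1).
Count = 1.

1


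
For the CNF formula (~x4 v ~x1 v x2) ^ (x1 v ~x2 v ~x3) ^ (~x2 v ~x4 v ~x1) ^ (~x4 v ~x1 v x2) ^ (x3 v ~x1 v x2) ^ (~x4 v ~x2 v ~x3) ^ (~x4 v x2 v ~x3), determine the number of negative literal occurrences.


Scan each clause for negated literals.
Clause 1: 2 negative; Clause 2: 2 negative; Clause 3: 3 negative; Clause 4: 2 negative; Clause 5: 1 negative; Clause 6: 3 negative; Clause 7: 2 negative.
Total negative literal occurrences = 15.

15


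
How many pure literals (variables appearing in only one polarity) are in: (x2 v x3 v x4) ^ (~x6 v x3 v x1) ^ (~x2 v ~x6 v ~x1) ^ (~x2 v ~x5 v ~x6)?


A pure literal appears in only one polarity across all clauses.
Pure literals: x3 (positive only), x4 (positive only), x5 (negative only), x6 (negative only).
Count = 4.

4


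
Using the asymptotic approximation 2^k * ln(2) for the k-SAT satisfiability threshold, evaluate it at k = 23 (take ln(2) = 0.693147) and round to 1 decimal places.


Using the asymptotic formula: threshold ~ 2^k * ln(2).
2^23 = 8388608.
8388608 * 0.693147 = 5814538.5.

5814538.5


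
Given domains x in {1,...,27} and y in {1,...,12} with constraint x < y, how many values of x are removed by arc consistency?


For the constraint x < y, x needs a supporting value in y's domain.
x can be at most 11 (one less than y's maximum).
Valid x values from domain: 11 out of 27.
Pruned = 27 - 11 = 16.

16


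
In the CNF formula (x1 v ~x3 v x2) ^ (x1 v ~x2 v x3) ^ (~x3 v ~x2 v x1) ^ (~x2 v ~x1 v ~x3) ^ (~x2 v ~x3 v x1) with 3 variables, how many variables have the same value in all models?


Find all satisfying assignments: 4 model(s).
Check which variables have the same value in every model.
No variable is fixed across all models.
Backbone size = 0.

0


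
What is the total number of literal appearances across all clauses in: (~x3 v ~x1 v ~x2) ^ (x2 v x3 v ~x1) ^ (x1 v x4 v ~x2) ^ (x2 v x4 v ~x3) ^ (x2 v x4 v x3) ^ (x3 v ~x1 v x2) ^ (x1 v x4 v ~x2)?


Clause lengths: 3, 3, 3, 3, 3, 3, 3.
Sum = 3 + 3 + 3 + 3 + 3 + 3 + 3 = 21.

21


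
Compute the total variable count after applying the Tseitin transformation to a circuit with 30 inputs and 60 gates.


The Tseitin transformation introduces one auxiliary variable per gate.
Total variables = inputs + gates = 30 + 60 = 90.

90


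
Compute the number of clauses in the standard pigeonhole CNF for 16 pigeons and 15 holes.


The PHP encoding has two parts:
1) At-least-one-hole clauses: 16 (one per pigeon, each with 15 literals).
2) At-most-one-pigeon-per-hole clauses: 15 holes * C(16,2) = 15 * 120 = 1800.
Total clauses = 16 + 1800 = 1816.

1816


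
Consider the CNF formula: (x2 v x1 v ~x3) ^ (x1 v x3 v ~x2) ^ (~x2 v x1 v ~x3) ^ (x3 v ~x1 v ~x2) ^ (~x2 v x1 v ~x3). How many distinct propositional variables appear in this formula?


Identify each distinct variable in the formula.
Variables found: x1, x2, x3.
Total distinct variables = 3.

3


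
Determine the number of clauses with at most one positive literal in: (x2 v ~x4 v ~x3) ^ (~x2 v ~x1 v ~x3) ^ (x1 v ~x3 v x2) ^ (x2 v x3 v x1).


A Horn clause has at most one positive literal.
Clause 1: 1 positive lit(s) -> Horn
Clause 2: 0 positive lit(s) -> Horn
Clause 3: 2 positive lit(s) -> not Horn
Clause 4: 3 positive lit(s) -> not Horn
Total Horn clauses = 2.

2


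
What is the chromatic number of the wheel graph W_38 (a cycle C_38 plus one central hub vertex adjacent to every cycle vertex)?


W_38 consists of the cycle C_38 together with a hub vertex adjacent to every cycle vertex.
The cycle C_38 needs 2 colors (even cycle -> 2).
The hub is adjacent to every cycle vertex, so it must receive a new color distinct from all of them.
Chromatic number = 2 + 1 = 3.

3


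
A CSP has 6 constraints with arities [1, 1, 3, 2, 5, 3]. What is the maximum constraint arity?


The arities are: 1, 1, 3, 2, 5, 3.
Scan for the maximum value.
Maximum arity = 5.

5


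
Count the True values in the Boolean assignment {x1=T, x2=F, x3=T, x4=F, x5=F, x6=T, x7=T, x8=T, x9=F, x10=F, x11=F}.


The weight is the number of variables assigned True.
True variables: x1, x3, x6, x7, x8.
Weight = 5.

5


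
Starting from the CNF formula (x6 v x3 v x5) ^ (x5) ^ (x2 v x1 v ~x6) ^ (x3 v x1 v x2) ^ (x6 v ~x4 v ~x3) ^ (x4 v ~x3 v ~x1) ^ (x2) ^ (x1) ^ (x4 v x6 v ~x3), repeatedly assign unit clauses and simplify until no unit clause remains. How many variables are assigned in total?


Unit propagation repeatedly assigns the literal in any unit clause, then simplifies.
Assignments in order: x5 = T, x2 = T, x1 = T.
No further unit clauses remain.
Total variables assigned = 3.

3


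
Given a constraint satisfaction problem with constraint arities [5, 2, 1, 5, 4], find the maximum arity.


The arities are: 5, 2, 1, 5, 4.
Scan for the maximum value.
Maximum arity = 5.

5


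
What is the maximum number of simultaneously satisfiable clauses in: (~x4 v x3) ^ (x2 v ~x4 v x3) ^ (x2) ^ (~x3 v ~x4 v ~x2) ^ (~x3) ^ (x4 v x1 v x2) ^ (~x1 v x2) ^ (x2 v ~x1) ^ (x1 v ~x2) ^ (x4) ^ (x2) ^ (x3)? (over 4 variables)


Enumerate all 16 truth assignments.
For each, count how many of the 12 clauses are satisfied.
The formula is not fully satisfiable, so the maximum is below 12.
Maximum simultaneously satisfiable clauses = 10.

10


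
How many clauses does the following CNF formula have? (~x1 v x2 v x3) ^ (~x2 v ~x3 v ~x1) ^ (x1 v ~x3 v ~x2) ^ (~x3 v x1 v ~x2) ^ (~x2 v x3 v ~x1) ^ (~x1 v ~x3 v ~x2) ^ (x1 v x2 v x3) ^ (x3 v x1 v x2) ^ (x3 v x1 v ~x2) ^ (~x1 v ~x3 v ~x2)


Each group enclosed in parentheses joined by ^ is one clause.
Counting the conjuncts: 10 clauses.

10


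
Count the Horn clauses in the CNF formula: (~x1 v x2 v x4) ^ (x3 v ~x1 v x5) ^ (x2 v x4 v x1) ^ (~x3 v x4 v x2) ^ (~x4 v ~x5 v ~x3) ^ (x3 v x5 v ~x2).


A Horn clause has at most one positive literal.
Clause 1: 2 positive lit(s) -> not Horn
Clause 2: 2 positive lit(s) -> not Horn
Clause 3: 3 positive lit(s) -> not Horn
Clause 4: 2 positive lit(s) -> not Horn
Clause 5: 0 positive lit(s) -> Horn
Clause 6: 2 positive lit(s) -> not Horn
Total Horn clauses = 1.

1


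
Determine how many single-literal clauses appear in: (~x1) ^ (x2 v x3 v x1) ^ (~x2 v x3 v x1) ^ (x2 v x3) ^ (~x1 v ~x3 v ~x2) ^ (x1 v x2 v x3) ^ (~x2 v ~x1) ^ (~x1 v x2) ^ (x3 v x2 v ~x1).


A unit clause contains exactly one literal.
Unit clauses found: (~x1).
Count = 1.

1


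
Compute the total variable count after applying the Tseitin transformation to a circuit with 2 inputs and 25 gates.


The Tseitin transformation introduces one auxiliary variable per gate.
Total variables = inputs + gates = 2 + 25 = 27.

27


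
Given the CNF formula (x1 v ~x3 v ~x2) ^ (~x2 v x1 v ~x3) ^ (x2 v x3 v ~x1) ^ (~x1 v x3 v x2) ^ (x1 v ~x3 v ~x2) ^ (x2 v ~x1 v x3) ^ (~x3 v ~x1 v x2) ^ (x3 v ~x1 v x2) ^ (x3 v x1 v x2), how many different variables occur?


Identify each distinct variable in the formula.
Variables found: x1, x2, x3.
Total distinct variables = 3.

3


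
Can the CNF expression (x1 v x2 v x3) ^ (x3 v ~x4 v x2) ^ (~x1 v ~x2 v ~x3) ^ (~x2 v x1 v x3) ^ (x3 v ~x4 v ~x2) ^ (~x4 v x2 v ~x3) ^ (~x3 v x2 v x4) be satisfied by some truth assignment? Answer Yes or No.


Check all 16 possible truth assignments.
Number of satisfying assignments found: 4.
The formula is satisfiable.

Yes


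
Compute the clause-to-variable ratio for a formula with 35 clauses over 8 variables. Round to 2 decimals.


Clause-to-variable ratio = clauses / variables.
35 / 8 = 4.38.

4.38


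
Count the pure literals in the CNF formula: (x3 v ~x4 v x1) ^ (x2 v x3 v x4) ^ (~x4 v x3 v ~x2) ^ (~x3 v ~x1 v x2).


A pure literal appears in only one polarity across all clauses.
No pure literals found.
Count = 0.

0


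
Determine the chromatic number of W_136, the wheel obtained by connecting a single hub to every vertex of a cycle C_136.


W_136 consists of the cycle C_136 together with a hub vertex adjacent to every cycle vertex.
The cycle C_136 needs 2 colors (even cycle -> 2).
The hub is adjacent to every cycle vertex, so it must receive a new color distinct from all of them.
Chromatic number = 2 + 1 = 3.

3


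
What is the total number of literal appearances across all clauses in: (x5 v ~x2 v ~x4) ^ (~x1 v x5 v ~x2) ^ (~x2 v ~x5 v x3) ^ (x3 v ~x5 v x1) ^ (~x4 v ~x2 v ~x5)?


Clause lengths: 3, 3, 3, 3, 3.
Sum = 3 + 3 + 3 + 3 + 3 = 15.

15


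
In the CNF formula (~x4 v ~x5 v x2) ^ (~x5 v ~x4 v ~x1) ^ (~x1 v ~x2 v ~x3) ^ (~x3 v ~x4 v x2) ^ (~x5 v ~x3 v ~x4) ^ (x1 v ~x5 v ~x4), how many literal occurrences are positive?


Scan each clause for unnegated literals.
Clause 1: 1 positive; Clause 2: 0 positive; Clause 3: 0 positive; Clause 4: 1 positive; Clause 5: 0 positive; Clause 6: 1 positive.
Total positive literal occurrences = 3.

3


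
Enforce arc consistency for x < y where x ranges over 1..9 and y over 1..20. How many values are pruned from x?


For the constraint x < y, x needs a supporting value in y's domain.
x can be at most 19 (one less than y's maximum).
Valid x values from domain: 9 out of 9.
Pruned = 9 - 9 = 0.

0


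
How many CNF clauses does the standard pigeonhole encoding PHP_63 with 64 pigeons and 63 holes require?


The PHP encoding has two parts:
1) At-least-one-hole clauses: 64 (one per pigeon, each with 63 literals).
2) At-most-one-pigeon-per-hole clauses: 63 holes * C(64,2) = 63 * 2016 = 127008.
Total clauses = 64 + 127008 = 127072.

127072


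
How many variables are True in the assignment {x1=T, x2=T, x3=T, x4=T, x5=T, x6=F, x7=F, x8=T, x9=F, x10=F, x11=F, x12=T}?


The weight is the number of variables assigned True.
True variables: x1, x2, x3, x4, x5, x8, x12.
Weight = 7.

7


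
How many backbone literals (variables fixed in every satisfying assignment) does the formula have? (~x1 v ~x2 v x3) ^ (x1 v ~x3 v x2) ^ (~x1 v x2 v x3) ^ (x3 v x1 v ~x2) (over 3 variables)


Find all satisfying assignments: 4 model(s).
Check which variables have the same value in every model.
No variable is fixed across all models.
Backbone size = 0.

0


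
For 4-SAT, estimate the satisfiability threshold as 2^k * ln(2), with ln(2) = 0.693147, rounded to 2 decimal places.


Using the asymptotic formula: threshold ~ 2^k * ln(2).
2^4 = 16.
16 * 0.693147 = 11.09.

11.09


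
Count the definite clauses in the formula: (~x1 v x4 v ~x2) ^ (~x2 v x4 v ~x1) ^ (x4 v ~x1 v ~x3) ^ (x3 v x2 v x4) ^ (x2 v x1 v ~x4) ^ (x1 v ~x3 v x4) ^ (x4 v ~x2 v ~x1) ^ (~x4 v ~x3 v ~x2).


A definite clause has exactly one positive literal.
Clause 1: 1 positive -> definite
Clause 2: 1 positive -> definite
Clause 3: 1 positive -> definite
Clause 4: 3 positive -> not definite
Clause 5: 2 positive -> not definite
Clause 6: 2 positive -> not definite
Clause 7: 1 positive -> definite
Clause 8: 0 positive -> not definite
Definite clause count = 4.

4


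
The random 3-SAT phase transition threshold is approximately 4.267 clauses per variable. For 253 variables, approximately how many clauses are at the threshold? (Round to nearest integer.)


The 3-SAT phase transition occurs at approximately 4.267 clauses per variable.
m = 4.267 * 253 = 1079.551.
Rounded to nearest integer: 1080.

1080


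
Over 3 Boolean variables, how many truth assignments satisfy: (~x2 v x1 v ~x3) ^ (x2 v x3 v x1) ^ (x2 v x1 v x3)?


Enumerate all 8 truth assignments over 3 variables.
Test each against every clause.
Satisfying assignments found: 6.

6


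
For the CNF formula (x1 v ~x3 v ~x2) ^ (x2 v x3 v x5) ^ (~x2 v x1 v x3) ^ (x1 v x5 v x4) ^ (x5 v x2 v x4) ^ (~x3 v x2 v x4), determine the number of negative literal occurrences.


Scan each clause for negated literals.
Clause 1: 2 negative; Clause 2: 0 negative; Clause 3: 1 negative; Clause 4: 0 negative; Clause 5: 0 negative; Clause 6: 1 negative.
Total negative literal occurrences = 4.

4


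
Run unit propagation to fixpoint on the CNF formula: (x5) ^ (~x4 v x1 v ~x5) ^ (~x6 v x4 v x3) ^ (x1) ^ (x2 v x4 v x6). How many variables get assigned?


Unit propagation repeatedly assigns the literal in any unit clause, then simplifies.
Assignments in order: x5 = T, x1 = T.
No further unit clauses remain.
Total variables assigned = 2.

2


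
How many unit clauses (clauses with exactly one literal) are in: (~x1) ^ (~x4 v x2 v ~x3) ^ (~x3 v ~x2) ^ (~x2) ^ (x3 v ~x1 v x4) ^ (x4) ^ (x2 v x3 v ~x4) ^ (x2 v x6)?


A unit clause contains exactly one literal.
Unit clauses found: (~x1), (~x2), (x4).
Count = 3.

3


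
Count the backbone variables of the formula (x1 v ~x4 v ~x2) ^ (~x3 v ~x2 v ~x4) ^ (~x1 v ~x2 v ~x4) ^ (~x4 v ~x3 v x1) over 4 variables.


Find all satisfying assignments: 11 model(s).
Check which variables have the same value in every model.
No variable is fixed across all models.
Backbone size = 0.

0


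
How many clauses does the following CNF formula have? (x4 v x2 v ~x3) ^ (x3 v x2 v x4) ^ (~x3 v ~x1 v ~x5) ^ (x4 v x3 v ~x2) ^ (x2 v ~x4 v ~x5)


Each group enclosed in parentheses joined by ^ is one clause.
Counting the conjuncts: 5 clauses.

5


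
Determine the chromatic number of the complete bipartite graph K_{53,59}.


K_{53,59} is bipartite by definition: the two parts are independent sets, with every edge crossing between them.
Color all vertices in one part with color 1 and all vertices in the other part with color 2.
Since the graph has at least one edge, one color does not suffice.
Chromatic number = 2.

2


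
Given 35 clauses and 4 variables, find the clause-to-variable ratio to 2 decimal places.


Clause-to-variable ratio = clauses / variables.
35 / 4 = 8.75.

8.75


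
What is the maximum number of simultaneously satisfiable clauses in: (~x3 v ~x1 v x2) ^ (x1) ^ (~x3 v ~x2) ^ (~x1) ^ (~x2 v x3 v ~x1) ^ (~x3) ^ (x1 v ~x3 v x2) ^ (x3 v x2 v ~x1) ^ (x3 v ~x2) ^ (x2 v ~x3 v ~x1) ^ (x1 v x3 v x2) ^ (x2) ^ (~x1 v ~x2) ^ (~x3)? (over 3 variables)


Enumerate all 8 truth assignments.
For each, count how many of the 14 clauses are satisfied.
The formula is not fully satisfiable, so the maximum is below 14.
Maximum simultaneously satisfiable clauses = 12.

12


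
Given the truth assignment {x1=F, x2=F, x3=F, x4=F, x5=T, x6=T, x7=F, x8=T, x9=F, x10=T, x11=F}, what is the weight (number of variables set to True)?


The weight is the number of variables assigned True.
True variables: x5, x6, x8, x10.
Weight = 4.

4


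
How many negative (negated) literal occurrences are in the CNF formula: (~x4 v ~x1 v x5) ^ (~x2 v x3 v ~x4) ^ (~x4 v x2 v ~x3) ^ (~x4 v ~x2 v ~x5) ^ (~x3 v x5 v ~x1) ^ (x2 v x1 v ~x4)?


Scan each clause for negated literals.
Clause 1: 2 negative; Clause 2: 2 negative; Clause 3: 2 negative; Clause 4: 3 negative; Clause 5: 2 negative; Clause 6: 1 negative.
Total negative literal occurrences = 12.

12


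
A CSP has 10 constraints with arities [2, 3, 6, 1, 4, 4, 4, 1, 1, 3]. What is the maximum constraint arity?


The arities are: 2, 3, 6, 1, 4, 4, 4, 1, 1, 3.
Scan for the maximum value.
Maximum arity = 6.

6


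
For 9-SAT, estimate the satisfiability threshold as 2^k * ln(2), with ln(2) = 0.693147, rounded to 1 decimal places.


Using the asymptotic formula: threshold ~ 2^k * ln(2).
2^9 = 512.
512 * 0.693147 = 354.9.

354.9


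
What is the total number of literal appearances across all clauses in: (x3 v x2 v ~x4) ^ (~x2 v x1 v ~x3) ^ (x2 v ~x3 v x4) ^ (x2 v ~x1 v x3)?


Clause lengths: 3, 3, 3, 3.
Sum = 3 + 3 + 3 + 3 = 12.

12


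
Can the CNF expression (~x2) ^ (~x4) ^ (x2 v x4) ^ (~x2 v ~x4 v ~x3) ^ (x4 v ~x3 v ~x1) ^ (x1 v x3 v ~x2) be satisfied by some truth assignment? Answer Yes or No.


Check all 16 possible truth assignments.
Number of satisfying assignments found: 0.
The formula is unsatisfiable.

No


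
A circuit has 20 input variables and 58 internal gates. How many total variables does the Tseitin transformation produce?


The Tseitin transformation introduces one auxiliary variable per gate.
Total variables = inputs + gates = 20 + 58 = 78.

78


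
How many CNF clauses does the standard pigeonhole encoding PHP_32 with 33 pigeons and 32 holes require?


The PHP encoding has two parts:
1) At-least-one-hole clauses: 33 (one per pigeon, each with 32 literals).
2) At-most-one-pigeon-per-hole clauses: 32 holes * C(33,2) = 32 * 528 = 16896.
Total clauses = 33 + 16896 = 16929.

16929


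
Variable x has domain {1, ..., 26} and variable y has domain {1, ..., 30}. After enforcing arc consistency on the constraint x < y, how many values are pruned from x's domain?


For the constraint x < y, x needs a supporting value in y's domain.
x can be at most 29 (one less than y's maximum).
Valid x values from domain: 26 out of 26.
Pruned = 26 - 26 = 0.

0


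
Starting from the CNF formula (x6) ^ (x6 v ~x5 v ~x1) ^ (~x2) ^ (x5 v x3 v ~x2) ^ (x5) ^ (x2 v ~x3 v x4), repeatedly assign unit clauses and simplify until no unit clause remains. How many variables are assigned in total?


Unit propagation repeatedly assigns the literal in any unit clause, then simplifies.
Assignments in order: x6 = T, x2 = F, x5 = T.
No further unit clauses remain.
Total variables assigned = 3.

3


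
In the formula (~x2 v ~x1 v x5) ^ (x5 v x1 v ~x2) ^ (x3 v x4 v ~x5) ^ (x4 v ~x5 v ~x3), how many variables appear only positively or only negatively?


A pure literal appears in only one polarity across all clauses.
Pure literals: x2 (negative only), x4 (positive only).
Count = 2.

2


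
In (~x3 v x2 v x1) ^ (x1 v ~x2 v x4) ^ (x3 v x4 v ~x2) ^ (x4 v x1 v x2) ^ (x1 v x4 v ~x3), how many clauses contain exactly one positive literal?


A definite clause has exactly one positive literal.
Clause 1: 2 positive -> not definite
Clause 2: 2 positive -> not definite
Clause 3: 2 positive -> not definite
Clause 4: 3 positive -> not definite
Clause 5: 2 positive -> not definite
Definite clause count = 0.

0


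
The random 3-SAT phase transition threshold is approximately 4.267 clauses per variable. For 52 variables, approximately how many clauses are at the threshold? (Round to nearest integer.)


The 3-SAT phase transition occurs at approximately 4.267 clauses per variable.
m = 4.267 * 52 = 221.884.
Rounded to nearest integer: 222.

222


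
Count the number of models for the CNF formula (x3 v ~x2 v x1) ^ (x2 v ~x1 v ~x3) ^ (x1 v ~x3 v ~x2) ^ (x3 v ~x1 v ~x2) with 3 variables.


Enumerate all 8 truth assignments over 3 variables.
Test each against every clause.
Satisfying assignments found: 4.

4


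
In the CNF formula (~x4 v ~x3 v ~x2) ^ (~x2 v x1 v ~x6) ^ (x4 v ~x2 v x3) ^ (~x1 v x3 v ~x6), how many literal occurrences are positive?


Scan each clause for unnegated literals.
Clause 1: 0 positive; Clause 2: 1 positive; Clause 3: 2 positive; Clause 4: 1 positive.
Total positive literal occurrences = 4.

4


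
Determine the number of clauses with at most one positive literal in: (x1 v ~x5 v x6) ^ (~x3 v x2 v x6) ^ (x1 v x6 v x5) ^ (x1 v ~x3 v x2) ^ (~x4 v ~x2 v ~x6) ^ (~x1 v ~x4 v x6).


A Horn clause has at most one positive literal.
Clause 1: 2 positive lit(s) -> not Horn
Clause 2: 2 positive lit(s) -> not Horn
Clause 3: 3 positive lit(s) -> not Horn
Clause 4: 2 positive lit(s) -> not Horn
Clause 5: 0 positive lit(s) -> Horn
Clause 6: 1 positive lit(s) -> Horn
Total Horn clauses = 2.

2


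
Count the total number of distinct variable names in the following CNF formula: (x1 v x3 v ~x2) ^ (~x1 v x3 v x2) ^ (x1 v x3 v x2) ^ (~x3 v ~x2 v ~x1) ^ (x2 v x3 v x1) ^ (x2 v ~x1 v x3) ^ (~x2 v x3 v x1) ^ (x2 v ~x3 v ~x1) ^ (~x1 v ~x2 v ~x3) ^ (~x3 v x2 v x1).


Identify each distinct variable in the formula.
Variables found: x1, x2, x3.
Total distinct variables = 3.

3


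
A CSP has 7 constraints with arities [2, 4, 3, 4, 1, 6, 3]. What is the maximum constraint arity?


The arities are: 2, 4, 3, 4, 1, 6, 3.
Scan for the maximum value.
Maximum arity = 6.

6


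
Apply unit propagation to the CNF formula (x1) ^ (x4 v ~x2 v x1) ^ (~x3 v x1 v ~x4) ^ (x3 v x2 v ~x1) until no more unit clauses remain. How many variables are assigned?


Unit propagation repeatedly assigns the literal in any unit clause, then simplifies.
Assignments in order: x1 = T.
No further unit clauses remain.
Total variables assigned = 1.

1


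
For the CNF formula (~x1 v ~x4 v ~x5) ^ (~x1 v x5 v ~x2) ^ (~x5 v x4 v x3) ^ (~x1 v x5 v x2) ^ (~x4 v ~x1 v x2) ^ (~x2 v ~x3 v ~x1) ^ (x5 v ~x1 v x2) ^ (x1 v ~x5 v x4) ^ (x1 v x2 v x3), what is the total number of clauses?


Each group enclosed in parentheses joined by ^ is one clause.
Counting the conjuncts: 9 clauses.

9


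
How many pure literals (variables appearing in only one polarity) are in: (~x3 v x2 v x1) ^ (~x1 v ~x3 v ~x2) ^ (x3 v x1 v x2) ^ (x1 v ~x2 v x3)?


A pure literal appears in only one polarity across all clauses.
No pure literals found.
Count = 0.

0


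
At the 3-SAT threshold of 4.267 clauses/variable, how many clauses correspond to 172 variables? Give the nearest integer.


The 3-SAT phase transition occurs at approximately 4.267 clauses per variable.
m = 4.267 * 172 = 733.924.
Rounded to nearest integer: 734.

734


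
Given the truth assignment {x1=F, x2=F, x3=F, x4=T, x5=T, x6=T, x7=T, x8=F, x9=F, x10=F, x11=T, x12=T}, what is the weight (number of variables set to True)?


The weight is the number of variables assigned True.
True variables: x4, x5, x6, x7, x11, x12.
Weight = 6.

6


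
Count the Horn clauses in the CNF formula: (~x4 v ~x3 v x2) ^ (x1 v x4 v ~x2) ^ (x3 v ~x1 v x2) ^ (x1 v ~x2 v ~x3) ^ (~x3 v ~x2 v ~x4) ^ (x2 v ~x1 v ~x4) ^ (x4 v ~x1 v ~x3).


A Horn clause has at most one positive literal.
Clause 1: 1 positive lit(s) -> Horn
Clause 2: 2 positive lit(s) -> not Horn
Clause 3: 2 positive lit(s) -> not Horn
Clause 4: 1 positive lit(s) -> Horn
Clause 5: 0 positive lit(s) -> Horn
Clause 6: 1 positive lit(s) -> Horn
Clause 7: 1 positive lit(s) -> Horn
Total Horn clauses = 5.

5


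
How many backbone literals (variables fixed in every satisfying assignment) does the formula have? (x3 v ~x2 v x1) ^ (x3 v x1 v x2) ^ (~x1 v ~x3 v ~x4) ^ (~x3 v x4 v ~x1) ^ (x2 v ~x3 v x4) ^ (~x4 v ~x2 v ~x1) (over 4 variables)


Find all satisfying assignments: 6 model(s).
Check which variables have the same value in every model.
No variable is fixed across all models.
Backbone size = 0.

0


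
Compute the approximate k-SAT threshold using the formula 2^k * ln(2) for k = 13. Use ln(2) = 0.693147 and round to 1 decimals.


Using the asymptotic formula: threshold ~ 2^k * ln(2).
2^13 = 8192.
8192 * 0.693147 = 5678.3.

5678.3


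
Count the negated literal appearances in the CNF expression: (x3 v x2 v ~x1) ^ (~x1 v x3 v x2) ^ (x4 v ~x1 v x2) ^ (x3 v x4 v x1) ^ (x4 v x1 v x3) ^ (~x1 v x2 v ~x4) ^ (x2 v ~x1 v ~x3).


Scan each clause for negated literals.
Clause 1: 1 negative; Clause 2: 1 negative; Clause 3: 1 negative; Clause 4: 0 negative; Clause 5: 0 negative; Clause 6: 2 negative; Clause 7: 2 negative.
Total negative literal occurrences = 7.

7


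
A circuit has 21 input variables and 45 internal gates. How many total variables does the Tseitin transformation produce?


The Tseitin transformation introduces one auxiliary variable per gate.
Total variables = inputs + gates = 21 + 45 = 66.

66


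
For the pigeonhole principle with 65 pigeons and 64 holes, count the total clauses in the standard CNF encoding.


The PHP encoding has two parts:
1) At-least-one-hole clauses: 65 (one per pigeon, each with 64 literals).
2) At-most-one-pigeon-per-hole clauses: 64 holes * C(65,2) = 64 * 2080 = 133120.
Total clauses = 65 + 133120 = 133185.

133185


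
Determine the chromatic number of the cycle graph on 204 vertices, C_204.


A cycle on an even number of vertices is bipartite: alternate two colors around the cycle.
Since 204 is even, two colors suffice, and at least two are needed because the graph has edges.
Chromatic number = 2.

2


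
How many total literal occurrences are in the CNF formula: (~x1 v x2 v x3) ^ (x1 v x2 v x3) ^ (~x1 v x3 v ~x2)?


Clause lengths: 3, 3, 3.
Sum = 3 + 3 + 3 = 9.

9


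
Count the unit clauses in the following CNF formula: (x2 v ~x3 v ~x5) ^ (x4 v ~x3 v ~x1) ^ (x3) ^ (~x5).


A unit clause contains exactly one literal.
Unit clauses found: (x3), (~x5).
Count = 2.

2


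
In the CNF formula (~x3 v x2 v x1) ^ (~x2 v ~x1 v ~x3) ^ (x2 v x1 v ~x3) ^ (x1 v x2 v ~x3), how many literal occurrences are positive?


Scan each clause for unnegated literals.
Clause 1: 2 positive; Clause 2: 0 positive; Clause 3: 2 positive; Clause 4: 2 positive.
Total positive literal occurrences = 6.

6


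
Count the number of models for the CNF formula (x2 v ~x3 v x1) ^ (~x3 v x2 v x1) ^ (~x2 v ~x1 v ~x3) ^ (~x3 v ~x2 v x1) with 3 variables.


Enumerate all 8 truth assignments over 3 variables.
Test each against every clause.
Satisfying assignments found: 5.

5


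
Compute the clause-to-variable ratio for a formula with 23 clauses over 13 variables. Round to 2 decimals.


Clause-to-variable ratio = clauses / variables.
23 / 13 = 1.77.

1.77


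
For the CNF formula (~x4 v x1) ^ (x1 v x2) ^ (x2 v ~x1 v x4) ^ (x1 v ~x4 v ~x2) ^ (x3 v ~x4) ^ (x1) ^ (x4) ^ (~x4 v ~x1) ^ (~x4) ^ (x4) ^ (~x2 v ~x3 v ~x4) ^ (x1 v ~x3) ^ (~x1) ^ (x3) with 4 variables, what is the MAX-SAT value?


Enumerate all 16 truth assignments.
For each, count how many of the 14 clauses are satisfied.
The formula is not fully satisfiable, so the maximum is below 14.
Maximum simultaneously satisfiable clauses = 11.

11


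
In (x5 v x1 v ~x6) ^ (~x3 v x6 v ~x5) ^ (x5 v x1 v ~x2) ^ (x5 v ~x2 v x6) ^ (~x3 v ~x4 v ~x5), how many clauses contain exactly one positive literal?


A definite clause has exactly one positive literal.
Clause 1: 2 positive -> not definite
Clause 2: 1 positive -> definite
Clause 3: 2 positive -> not definite
Clause 4: 2 positive -> not definite
Clause 5: 0 positive -> not definite
Definite clause count = 1.

1


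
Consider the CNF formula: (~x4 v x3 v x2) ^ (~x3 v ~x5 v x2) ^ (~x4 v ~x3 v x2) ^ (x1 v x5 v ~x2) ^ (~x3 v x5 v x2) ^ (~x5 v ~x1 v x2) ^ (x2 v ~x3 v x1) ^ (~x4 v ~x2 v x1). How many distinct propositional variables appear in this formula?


Identify each distinct variable in the formula.
Variables found: x1, x2, x3, x4, x5.
Total distinct variables = 5.

5


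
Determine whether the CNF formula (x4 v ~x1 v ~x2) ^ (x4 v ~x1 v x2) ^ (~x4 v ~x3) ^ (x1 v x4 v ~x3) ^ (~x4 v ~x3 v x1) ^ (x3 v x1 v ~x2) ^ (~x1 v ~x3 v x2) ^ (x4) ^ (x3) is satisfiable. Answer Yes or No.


Check all 16 possible truth assignments.
Number of satisfying assignments found: 0.
The formula is unsatisfiable.

No


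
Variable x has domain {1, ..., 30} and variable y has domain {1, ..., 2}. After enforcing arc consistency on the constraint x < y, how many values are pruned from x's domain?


For the constraint x < y, x needs a supporting value in y's domain.
x can be at most 1 (one less than y's maximum).
Valid x values from domain: 1 out of 30.
Pruned = 30 - 1 = 29.

29


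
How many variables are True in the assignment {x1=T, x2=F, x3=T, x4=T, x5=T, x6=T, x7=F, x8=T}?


The weight is the number of variables assigned True.
True variables: x1, x3, x4, x5, x6, x8.
Weight = 6.

6


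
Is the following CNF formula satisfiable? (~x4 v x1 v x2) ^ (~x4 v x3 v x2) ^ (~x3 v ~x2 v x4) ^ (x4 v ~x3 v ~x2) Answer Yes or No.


Check all 16 possible truth assignments.
Number of satisfying assignments found: 11.
The formula is satisfiable.

Yes


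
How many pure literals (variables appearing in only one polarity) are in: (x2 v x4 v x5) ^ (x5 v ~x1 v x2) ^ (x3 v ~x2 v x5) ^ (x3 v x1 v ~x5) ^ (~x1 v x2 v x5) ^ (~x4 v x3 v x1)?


A pure literal appears in only one polarity across all clauses.
Pure literals: x3 (positive only).
Count = 1.

1


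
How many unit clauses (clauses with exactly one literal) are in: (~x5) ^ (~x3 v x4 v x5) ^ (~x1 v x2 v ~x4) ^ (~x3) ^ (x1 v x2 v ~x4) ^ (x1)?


A unit clause contains exactly one literal.
Unit clauses found: (~x5), (~x3), (x1).
Count = 3.

3


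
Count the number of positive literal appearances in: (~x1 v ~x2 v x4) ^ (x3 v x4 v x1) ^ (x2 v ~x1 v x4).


Scan each clause for unnegated literals.
Clause 1: 1 positive; Clause 2: 3 positive; Clause 3: 2 positive.
Total positive literal occurrences = 6.

6


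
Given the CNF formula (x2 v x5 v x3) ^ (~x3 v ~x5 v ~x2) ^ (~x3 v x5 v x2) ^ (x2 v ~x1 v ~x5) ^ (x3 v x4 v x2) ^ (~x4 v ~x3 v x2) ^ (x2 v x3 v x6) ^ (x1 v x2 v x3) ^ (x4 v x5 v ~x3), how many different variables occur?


Identify each distinct variable in the formula.
Variables found: x1, x2, x3, x4, x5, x6.
Total distinct variables = 6.

6


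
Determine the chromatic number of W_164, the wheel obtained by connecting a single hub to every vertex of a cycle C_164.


W_164 consists of the cycle C_164 together with a hub vertex adjacent to every cycle vertex.
The cycle C_164 needs 2 colors (even cycle -> 2).
The hub is adjacent to every cycle vertex, so it must receive a new color distinct from all of them.
Chromatic number = 2 + 1 = 3.

3


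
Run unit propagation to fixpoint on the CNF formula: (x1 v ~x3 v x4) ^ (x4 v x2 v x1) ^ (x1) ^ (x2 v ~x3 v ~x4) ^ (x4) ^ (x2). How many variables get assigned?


Unit propagation repeatedly assigns the literal in any unit clause, then simplifies.
Assignments in order: x1 = T, x4 = T, x2 = T.
No further unit clauses remain.
Total variables assigned = 3.

3


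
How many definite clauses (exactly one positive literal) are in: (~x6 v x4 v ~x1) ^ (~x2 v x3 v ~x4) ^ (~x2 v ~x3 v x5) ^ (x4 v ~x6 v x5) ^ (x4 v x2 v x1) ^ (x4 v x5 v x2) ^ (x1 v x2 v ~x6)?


A definite clause has exactly one positive literal.
Clause 1: 1 positive -> definite
Clause 2: 1 positive -> definite
Clause 3: 1 positive -> definite
Clause 4: 2 positive -> not definite
Clause 5: 3 positive -> not definite
Clause 6: 3 positive -> not definite
Clause 7: 2 positive -> not definite
Definite clause count = 3.

3


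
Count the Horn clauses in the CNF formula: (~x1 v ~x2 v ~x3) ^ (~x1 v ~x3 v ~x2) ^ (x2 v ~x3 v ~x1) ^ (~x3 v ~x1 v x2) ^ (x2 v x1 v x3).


A Horn clause has at most one positive literal.
Clause 1: 0 positive lit(s) -> Horn
Clause 2: 0 positive lit(s) -> Horn
Clause 3: 1 positive lit(s) -> Horn
Clause 4: 1 positive lit(s) -> Horn
Clause 5: 3 positive lit(s) -> not Horn
Total Horn clauses = 4.

4


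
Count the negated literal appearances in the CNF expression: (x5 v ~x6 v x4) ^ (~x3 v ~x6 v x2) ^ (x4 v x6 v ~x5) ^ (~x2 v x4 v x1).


Scan each clause for negated literals.
Clause 1: 1 negative; Clause 2: 2 negative; Clause 3: 1 negative; Clause 4: 1 negative.
Total negative literal occurrences = 5.

5


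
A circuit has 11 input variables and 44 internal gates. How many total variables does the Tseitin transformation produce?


The Tseitin transformation introduces one auxiliary variable per gate.
Total variables = inputs + gates = 11 + 44 = 55.

55


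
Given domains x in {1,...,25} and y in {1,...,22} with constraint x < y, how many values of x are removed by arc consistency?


For the constraint x < y, x needs a supporting value in y's domain.
x can be at most 21 (one less than y's maximum).
Valid x values from domain: 21 out of 25.
Pruned = 25 - 21 = 4.

4


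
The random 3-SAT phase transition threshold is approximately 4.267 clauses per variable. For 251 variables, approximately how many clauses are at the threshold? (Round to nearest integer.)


The 3-SAT phase transition occurs at approximately 4.267 clauses per variable.
m = 4.267 * 251 = 1071.017.
Rounded to nearest integer: 1071.

1071


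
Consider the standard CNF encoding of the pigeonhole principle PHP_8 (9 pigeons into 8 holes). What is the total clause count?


The PHP encoding has two parts:
1) At-least-one-hole clauses: 9 (one per pigeon, each with 8 literals).
2) At-most-one-pigeon-per-hole clauses: 8 holes * C(9,2) = 8 * 36 = 288.
Total clauses = 9 + 288 = 297.

297


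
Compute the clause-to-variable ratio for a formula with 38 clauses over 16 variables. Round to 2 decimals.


Clause-to-variable ratio = clauses / variables.
38 / 16 = 2.38.

2.38


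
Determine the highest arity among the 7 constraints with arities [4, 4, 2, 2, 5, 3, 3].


The arities are: 4, 4, 2, 2, 5, 3, 3.
Scan for the maximum value.
Maximum arity = 5.

5


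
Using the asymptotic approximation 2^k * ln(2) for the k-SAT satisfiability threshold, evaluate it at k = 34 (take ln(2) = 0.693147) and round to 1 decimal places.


Using the asymptotic formula: threshold ~ 2^k * ln(2).
2^34 = 17179869184.
17179869184 * 0.693147 = 11908174785.3.

11908174785.3


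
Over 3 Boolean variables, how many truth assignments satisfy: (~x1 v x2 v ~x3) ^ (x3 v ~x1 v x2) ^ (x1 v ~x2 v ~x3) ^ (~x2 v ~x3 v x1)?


Enumerate all 8 truth assignments over 3 variables.
Test each against every clause.
Satisfying assignments found: 5.

5


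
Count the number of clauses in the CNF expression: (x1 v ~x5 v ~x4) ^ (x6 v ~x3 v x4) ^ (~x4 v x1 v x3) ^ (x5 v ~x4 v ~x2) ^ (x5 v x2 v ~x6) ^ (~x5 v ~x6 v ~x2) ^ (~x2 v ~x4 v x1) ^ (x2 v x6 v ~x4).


Each group enclosed in parentheses joined by ^ is one clause.
Counting the conjuncts: 8 clauses.

8


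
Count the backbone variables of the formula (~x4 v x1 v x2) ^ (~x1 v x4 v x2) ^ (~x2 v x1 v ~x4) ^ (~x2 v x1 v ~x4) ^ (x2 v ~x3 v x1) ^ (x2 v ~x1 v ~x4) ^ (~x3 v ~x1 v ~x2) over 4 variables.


Find all satisfying assignments: 5 model(s).
Check which variables have the same value in every model.
No variable is fixed across all models.
Backbone size = 0.

0


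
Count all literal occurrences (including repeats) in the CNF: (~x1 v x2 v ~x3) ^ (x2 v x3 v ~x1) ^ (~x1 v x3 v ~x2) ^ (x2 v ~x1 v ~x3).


Clause lengths: 3, 3, 3, 3.
Sum = 3 + 3 + 3 + 3 = 12.

12


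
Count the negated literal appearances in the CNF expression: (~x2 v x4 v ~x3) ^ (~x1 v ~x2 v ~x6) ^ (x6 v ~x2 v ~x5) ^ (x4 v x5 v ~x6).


Scan each clause for negated literals.
Clause 1: 2 negative; Clause 2: 3 negative; Clause 3: 2 negative; Clause 4: 1 negative.
Total negative literal occurrences = 8.

8


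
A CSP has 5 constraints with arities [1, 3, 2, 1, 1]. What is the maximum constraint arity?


The arities are: 1, 3, 2, 1, 1.
Scan for the maximum value.
Maximum arity = 3.

3


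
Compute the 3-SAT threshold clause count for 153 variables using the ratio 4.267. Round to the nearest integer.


The 3-SAT phase transition occurs at approximately 4.267 clauses per variable.
m = 4.267 * 153 = 652.851.
Rounded to nearest integer: 653.

653


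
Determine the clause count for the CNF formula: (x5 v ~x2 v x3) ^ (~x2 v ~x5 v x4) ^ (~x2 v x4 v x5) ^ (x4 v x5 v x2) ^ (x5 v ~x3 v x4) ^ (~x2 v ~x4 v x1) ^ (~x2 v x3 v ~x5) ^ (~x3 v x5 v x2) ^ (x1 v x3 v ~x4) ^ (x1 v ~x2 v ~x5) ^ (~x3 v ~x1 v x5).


Each group enclosed in parentheses joined by ^ is one clause.
Counting the conjuncts: 11 clauses.

11


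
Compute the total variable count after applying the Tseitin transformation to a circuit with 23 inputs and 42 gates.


The Tseitin transformation introduces one auxiliary variable per gate.
Total variables = inputs + gates = 23 + 42 = 65.

65


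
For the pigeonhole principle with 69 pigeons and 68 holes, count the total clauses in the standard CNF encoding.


The PHP encoding has two parts:
1) At-least-one-hole clauses: 69 (one per pigeon, each with 68 literals).
2) At-most-one-pigeon-per-hole clauses: 68 holes * C(69,2) = 68 * 2346 = 159528.
Total clauses = 69 + 159528 = 159597.

159597


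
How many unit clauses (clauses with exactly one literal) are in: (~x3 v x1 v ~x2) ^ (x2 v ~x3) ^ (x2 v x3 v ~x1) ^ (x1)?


A unit clause contains exactly one literal.
Unit clauses found: (x1).
Count = 1.

1


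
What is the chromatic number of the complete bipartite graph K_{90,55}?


K_{90,55} is bipartite by definition: the two parts are independent sets, with every edge crossing between them.
Color all vertices in one part with color 1 and all vertices in the other part with color 2.
Since the graph has at least one edge, one color does not suffice.
Chromatic number = 2.

2


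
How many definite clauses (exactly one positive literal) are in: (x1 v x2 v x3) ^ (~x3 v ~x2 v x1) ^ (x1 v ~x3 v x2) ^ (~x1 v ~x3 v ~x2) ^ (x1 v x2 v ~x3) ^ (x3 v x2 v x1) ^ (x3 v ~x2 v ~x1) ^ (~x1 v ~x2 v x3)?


A definite clause has exactly one positive literal.
Clause 1: 3 positive -> not definite
Clause 2: 1 positive -> definite
Clause 3: 2 positive -> not definite
Clause 4: 0 positive -> not definite
Clause 5: 2 positive -> not definite
Clause 6: 3 positive -> not definite
Clause 7: 1 positive -> definite
Clause 8: 1 positive -> definite
Definite clause count = 3.

3


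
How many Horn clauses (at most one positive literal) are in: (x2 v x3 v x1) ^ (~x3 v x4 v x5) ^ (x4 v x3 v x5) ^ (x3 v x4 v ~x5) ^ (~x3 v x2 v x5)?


A Horn clause has at most one positive literal.
Clause 1: 3 positive lit(s) -> not Horn
Clause 2: 2 positive lit(s) -> not Horn
Clause 3: 3 positive lit(s) -> not Horn
Clause 4: 2 positive lit(s) -> not Horn
Clause 5: 2 positive lit(s) -> not Horn
Total Horn clauses = 0.

0


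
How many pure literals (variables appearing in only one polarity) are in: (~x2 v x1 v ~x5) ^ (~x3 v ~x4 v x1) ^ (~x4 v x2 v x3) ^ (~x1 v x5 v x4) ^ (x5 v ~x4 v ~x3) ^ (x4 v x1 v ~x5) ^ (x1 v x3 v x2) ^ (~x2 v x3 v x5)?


A pure literal appears in only one polarity across all clauses.
No pure literals found.
Count = 0.

0


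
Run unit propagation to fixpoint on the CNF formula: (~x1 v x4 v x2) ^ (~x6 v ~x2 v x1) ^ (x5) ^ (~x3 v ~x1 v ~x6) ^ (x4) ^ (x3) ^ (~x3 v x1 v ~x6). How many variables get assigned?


Unit propagation repeatedly assigns the literal in any unit clause, then simplifies.
Assignments in order: x5 = T, x4 = T, x3 = T.
No further unit clauses remain.
Total variables assigned = 3.

3


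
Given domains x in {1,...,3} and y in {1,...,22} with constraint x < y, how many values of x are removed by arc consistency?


For the constraint x < y, x needs a supporting value in y's domain.
x can be at most 21 (one less than y's maximum).
Valid x values from domain: 3 out of 3.
Pruned = 3 - 3 = 0.

0


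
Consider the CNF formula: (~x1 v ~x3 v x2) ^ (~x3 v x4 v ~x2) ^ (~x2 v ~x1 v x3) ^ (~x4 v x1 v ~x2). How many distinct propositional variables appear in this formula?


Identify each distinct variable in the formula.
Variables found: x1, x2, x3, x4.
Total distinct variables = 4.

4
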